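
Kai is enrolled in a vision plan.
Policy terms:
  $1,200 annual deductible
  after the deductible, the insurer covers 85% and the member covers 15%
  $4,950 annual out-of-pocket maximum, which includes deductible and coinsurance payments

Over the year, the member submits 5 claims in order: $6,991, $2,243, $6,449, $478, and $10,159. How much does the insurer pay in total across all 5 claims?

$21,370

Claim 1 — $6,991: $1,200 to deductible, leaving $5,791; member's 15% is $868.65. Member pays $2,068.65; OOP now $2,068.65. Plan pays $6,991 − $2,068.65 = $4,922.35.
Claim 2 — $2,243: 15% coinsurance on $2,243 = $336.45. Member pays $336.45; OOP now $2,405.10. Plan pays $2,243 − $336.45 = $1,906.55.
Claim 3 — $6,449: deductible already satisfied, so member's share is 15% × $6,449 = $967.35. Cost to member: $967.35. OOP to date $3,372.45. Plan pays $6,449 − $967.35 = $5,481.65.
Claim 4 — $478: deductible met; 15% of $478 = $71.70. Member pays $71.70; OOP now $3,444.15. Plan pays $478 − $71.70 = $406.30.
Claim 5 — $10,159: deductible met; 15% of $10,159 = $1,523.85. OOP would hit $4,968 > $4,950, so the cap limits the member to $4,950 − $3,444.15 = $1,505.85. Plan pays $10,159 − $1,505.85 = $8,653.15.
Insurer total = bills − member's total = $26,320 − $4,950 = $21,370.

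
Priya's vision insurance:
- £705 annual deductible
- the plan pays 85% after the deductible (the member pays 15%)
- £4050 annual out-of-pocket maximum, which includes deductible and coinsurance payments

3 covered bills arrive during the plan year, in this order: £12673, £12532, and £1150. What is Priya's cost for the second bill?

£1549.80

Claim 1 (£12673): £705 finishes the deductible; £11968 goes to coinsurance; member's 15% is £1795.20. Member owes £2500.20 (running OOP £2500.20).
Claim 2 (£12532): deductible already satisfied, so member's share is 15% × £12532 = £1879.80. That would push OOP to £4380, over the £4050 cap, so member pays £4050 − £2500.20 = £1549.80.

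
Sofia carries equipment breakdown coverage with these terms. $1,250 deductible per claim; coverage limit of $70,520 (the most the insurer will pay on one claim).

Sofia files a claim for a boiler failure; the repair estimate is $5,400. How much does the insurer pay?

$4,150

After the deductible, $5,400 − $1,250 = $4,150 remains.
$4,150 ≤ $70,520, so the limit doesn't bind; insurer pays $4,150.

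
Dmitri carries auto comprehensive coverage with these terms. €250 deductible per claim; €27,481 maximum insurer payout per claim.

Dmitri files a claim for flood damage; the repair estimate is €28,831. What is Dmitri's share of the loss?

Subtract the deductible: €28,831 − €250 = €28,581.
€28,581 exceeds the €27,481 limit, so the insurer pays the limit: €27,481.
The policyholder bears the rest of the original loss: €28,831 − €27,481 = €1,350.

€1,350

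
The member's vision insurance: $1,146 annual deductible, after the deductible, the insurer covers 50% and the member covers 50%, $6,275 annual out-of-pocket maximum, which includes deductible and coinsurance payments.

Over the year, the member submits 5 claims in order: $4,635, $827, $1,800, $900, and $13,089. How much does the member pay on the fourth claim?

$450

#1 ($4,635): deductible takes $1,146, $3,489 remains; 50% of $3,489 = $1,744.50. Member owes $2,890.50 (running OOP $2,890.50).
#2 ($827): deductible met; 50% of $827 = $413.50. Cost to member: $413.50. OOP to date $3,304.
#3 ($1,800): 50% coinsurance on $1,800 = $900. Member owes $900 (running OOP $4,204).
#4 ($900): 50% coinsurance on $900 = $450. Cost to member: $450. OOP to date $4,654.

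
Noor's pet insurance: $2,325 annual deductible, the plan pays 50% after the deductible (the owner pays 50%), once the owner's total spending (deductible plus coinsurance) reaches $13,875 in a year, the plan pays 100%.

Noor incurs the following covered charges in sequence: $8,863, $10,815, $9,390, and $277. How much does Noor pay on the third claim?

Claim 1 — $8,863: deductible takes $2,325, $6,538 remains; coinsurance $6,538 × 50% = $3,269. Owner pays $5,594; OOP now $5,594.
Claim 2 — $10,815: deductible already satisfied, so owner's share is 50% × $10,815 = $5,407.50. Owner pays $5,407.50; OOP now $11,001.50.
Claim 3 — $9,390: deductible met; 50% of $9,390 = $4,695. Adding that to $11,001.50 gives $15,696.50, past the $13,875 cap; owner pays only $13,875 − $11,001.50 = $2,873.50.

$2,873.50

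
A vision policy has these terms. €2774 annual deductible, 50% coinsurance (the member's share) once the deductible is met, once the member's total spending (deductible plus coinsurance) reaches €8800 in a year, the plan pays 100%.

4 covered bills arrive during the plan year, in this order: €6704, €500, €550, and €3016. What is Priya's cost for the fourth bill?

Claim 1 (€6704): €2774 to deductible, leaving €3930; coinsurance €3930 × 50% = €1965. Member pays €4739; OOP now €4739.
Claim 2 (€500): deductible met; 50% of €500 = €250. Member owes €250 (running OOP €4989).
Claim 3 (€550): deductible already satisfied, so member's share is 50% × €550 = €275. Member pays €275; OOP now €5264.
Claim 4 (€3016): 50% coinsurance on €3016 = €1508. Member owes €1508 (running OOP €6772).

€1508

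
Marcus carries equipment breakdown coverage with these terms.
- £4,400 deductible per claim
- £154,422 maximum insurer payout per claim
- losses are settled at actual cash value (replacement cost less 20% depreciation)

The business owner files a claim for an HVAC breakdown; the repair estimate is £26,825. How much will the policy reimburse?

£17,060

At 20% depreciation, ACV = £26,825 − £5,365 = £21,460.
Less the £4,400 deductible: £21,460 − £4,400 = £17,060.
That's under the £154,422 cap, so the insurer reimburses the full £17,060.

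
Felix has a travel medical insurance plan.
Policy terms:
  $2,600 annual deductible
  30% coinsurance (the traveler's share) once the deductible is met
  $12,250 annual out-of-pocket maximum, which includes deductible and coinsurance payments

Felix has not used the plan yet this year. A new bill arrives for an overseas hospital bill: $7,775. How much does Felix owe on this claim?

$4,152.50

Nothing has been paid toward the $2,600 deductible, so the first $2,600 of this charge is applied there.
The remaining $5,175 (= $7,775 − $2,600) moves to coinsurance.
Traveler's 30% share of $5,175 is $1,552.50.
So the traveler owes $2,600 + $1,552.50 = $4,152.50 before any cap.
Cumulative spending $0 + $4,152.50 = $4,152.50 stays under the $12,250 maximum.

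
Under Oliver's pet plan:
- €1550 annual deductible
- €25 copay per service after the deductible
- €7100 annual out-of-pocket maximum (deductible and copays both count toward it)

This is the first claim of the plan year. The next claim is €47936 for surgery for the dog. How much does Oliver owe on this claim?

Nothing has been paid toward the €1550 deductible, so the first €1550 of this charge is applied there.
The remaining €46386 (= €47936 − €1550) moves to the copay.
Copay on this service: €25.
So the owner owes €1550 + €25 = €1575 before any cap.
Total out-of-pocket so far would be €0 + €1575 = €1575, below the €7100 cap — no reduction.

€1575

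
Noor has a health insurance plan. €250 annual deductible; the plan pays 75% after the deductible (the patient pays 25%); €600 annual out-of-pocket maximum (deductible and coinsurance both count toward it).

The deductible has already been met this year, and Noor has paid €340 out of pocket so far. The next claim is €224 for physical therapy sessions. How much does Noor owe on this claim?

The deductible is already satisfied, so the full bill goes to coinsurance.
Patient's 25% share of €224 is €56.
Total out-of-pocket so far would be €340 + €56 = €396, below the €600 cap — no reduction.

€56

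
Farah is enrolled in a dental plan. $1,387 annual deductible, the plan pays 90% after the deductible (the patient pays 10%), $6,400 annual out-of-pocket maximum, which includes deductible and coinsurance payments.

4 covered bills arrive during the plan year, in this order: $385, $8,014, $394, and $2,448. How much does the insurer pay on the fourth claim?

$2,203.20

Claim 1 — $385: fully absorbed by the deductible. Patient pays $385; OOP now $385. Insurer: $385 − $385 = $0.
Claim 2 — $8,014: $1,002 to deductible, leaving $7,012; coinsurance $7,012 × 10% = $701.20. Patient owes $1,703.20 (running OOP $2,088.20). Plan pays $8,014 − $1,703.20 = $6,310.80.
Claim 3 — $394: deductible met; 10% of $394 = $39.40. Cost to patient: $39.40. OOP to date $2,127.60. Insurer: $394 − $39.40 = $354.60.
Claim 4 — $2,448: 10% coinsurance on $2,448 = $244.80. Cost to patient: $244.80. OOP to date $2,372.40. Insurer: $2,448 − $244.80 = $2,203.20.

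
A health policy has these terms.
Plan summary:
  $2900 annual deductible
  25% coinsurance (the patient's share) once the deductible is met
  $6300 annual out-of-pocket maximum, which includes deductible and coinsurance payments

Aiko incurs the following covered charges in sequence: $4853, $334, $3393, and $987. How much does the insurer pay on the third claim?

$2544.75

Bill 1, $4853: $2900 to deductible, leaving $1953; patient's 25% is $488.25. Cost to patient: $3388.25. OOP to date $3388.25. Insurer: $4853 − $3388.25 = $1464.75.
Bill 2, $334: deductible already satisfied, so patient's share is 25% × $334 = $83.50. Cost to patient: $83.50. OOP to date $3471.75. Plan pays $334 − $83.50 = $250.50.
Bill 3, $3393: deductible met; 25% of $3393 = $848.25. Cost to patient: $848.25. OOP to date $4320. Insurer: $3393 − $848.25 = $2544.75.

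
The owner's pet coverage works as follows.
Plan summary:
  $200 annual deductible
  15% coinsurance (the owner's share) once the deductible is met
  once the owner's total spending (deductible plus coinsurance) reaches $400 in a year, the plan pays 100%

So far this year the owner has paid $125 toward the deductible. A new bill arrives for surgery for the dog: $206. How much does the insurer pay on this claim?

$111.35

$125 of the $200 deductible is already met, leaving $75.
That leaves $206 − $75 = $131 for coinsurance.
Coinsurance: $131 × 15% = $19.65.
That puts the owner's cost at $75 + $19.65 = $94.65 before any cap.
Total out-of-pocket so far would be $125 + $94.65 = $219.65, below the $400 cap — no reduction.
Insurer pays the balance: $206 − $94.65 = $111.35.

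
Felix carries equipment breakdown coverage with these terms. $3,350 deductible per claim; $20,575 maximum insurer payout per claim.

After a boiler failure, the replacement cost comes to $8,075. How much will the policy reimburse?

After the deductible, $8,075 − $3,350 = $4,725 remains.
$4,725 ≤ $20,575, so the limit doesn't bind; insurer pays $4,725.

$4,725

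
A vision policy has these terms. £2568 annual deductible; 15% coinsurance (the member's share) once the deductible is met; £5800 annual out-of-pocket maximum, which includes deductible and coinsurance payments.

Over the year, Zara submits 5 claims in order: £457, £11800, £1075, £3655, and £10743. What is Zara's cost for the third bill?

Bill 1, £457: fully absorbed by the deductible. Cost to member: £457. OOP to date £457.
Bill 2, £11800: deductible takes £2111, £9689 remains; coinsurance £9689 × 15% = £1453.35. Member pays £3564.35; OOP now £4021.35.
Bill 3, £1075: deductible already satisfied, so member's share is 15% × £1075 = £161.25. Cost to member: £161.25. OOP to date £4182.60.

£161.25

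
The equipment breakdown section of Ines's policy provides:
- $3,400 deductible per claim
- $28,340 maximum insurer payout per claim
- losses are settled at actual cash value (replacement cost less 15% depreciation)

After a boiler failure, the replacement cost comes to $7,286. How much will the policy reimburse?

Depreciate 15%: the covered value is $7,286 × 0.85 = $6,193.10.
After the deductible, $6,193.10 − $3,400 = $2,793.10 remains.
$2,793.10 is within the $28,340 limit, so the insurer pays $2,793.10.

$2,793.10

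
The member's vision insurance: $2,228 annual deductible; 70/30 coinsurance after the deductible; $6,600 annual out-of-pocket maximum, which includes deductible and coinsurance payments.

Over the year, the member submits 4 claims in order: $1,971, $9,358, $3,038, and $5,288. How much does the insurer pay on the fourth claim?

Claim 1 — $1,971: fully absorbed by the deductible. Member pays $1,971; OOP now $1,971. Plan pays $1,971 − $1,971 = $0.
Claim 2 — $9,358: deductible takes $257, $9,101 remains; coinsurance $9,101 × 30% = $2,730.30. Member owes $2,987.30 (running OOP $4,958.30). Plan pays $9,358 − $2,987.30 = $6,370.70.
Claim 3 — $3,038: deductible already satisfied, so member's share is 30% × $3,038 = $911.40. Cost to member: $911.40. OOP to date $5,869.70. Plan pays $3,038 − $911.40 = $2,126.60.
Claim 4 — $5,288: deductible met; 30% of $5,288 = $1,586.40. That would push OOP to $7,456.10, over the $6,600 cap, so member pays $6,600 − $5,869.70 = $730.30. Plan pays $5,288 − $730.30 = $4,557.70.

$4,557.70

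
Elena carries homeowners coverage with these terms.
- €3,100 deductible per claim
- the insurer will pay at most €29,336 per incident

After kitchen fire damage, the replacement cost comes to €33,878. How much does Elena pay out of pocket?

Less the €3,100 deductible: €33,878 − €3,100 = €30,778.
€30,778 exceeds the €29,336 limit, so the insurer pays the limit: €29,336.
Homeowner's share is the uncovered remainder: €33,878 − €29,336 = €4,542.

€4,542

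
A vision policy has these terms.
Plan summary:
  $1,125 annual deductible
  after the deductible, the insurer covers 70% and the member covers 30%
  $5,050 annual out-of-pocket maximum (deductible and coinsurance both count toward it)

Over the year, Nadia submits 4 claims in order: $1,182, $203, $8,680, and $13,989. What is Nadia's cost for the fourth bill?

Claim 1 — $1,182: deductible takes $1,125, $57 remains; 30% of $57 = $17.10. Member owes $1,142.10 (running OOP $1,142.10).
Claim 2 — $203: deductible already satisfied, so member's share is 30% × $203 = $60.90. Cost to member: $60.90. OOP to date $1,203.
Claim 3 — $8,680: deductible already satisfied, so member's share is 30% × $8,680 = $2,604. Member pays $2,604; OOP now $3,807.
Claim 4 — $13,989: deductible met; 30% of $13,989 = $4,196.70. That would push OOP to $8,003.70, over the $5,050 cap, so member pays $5,050 − $3,807 = $1,243.

$1,243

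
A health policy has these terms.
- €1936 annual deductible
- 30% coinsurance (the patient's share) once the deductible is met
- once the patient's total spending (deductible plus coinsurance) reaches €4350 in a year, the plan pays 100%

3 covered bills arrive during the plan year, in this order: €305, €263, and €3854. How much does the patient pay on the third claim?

€2113.80

Claim 1 — €305: entire amount goes to the deductible. Cost to patient: €305. OOP to date €305.
Claim 2 — €263: all of it applies to the deductible. Cost to patient: €263. OOP to date €568.
Claim 3 — €3854: €1368 to deductible, leaving €2486; coinsurance €2486 × 30% = €745.80. Cost to patient: €2113.80. OOP to date €2681.80.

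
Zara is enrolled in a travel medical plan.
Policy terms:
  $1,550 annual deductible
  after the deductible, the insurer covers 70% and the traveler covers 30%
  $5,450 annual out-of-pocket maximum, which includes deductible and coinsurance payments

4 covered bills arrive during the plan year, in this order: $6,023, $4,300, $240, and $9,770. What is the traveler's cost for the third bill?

$72

Claim 1 ($6,023): deductible takes $1,550, $4,473 remains; coinsurance $4,473 × 30% = $1,341.90. Traveler pays $2,891.90; OOP now $2,891.90.
Claim 2 ($4,300): deductible met; 30% of $4,300 = $1,290. Cost to traveler: $1,290. OOP to date $4,181.90.
Claim 3 ($240): deductible met; 30% of $240 = $72. Traveler owes $72 (running OOP $4,253.90).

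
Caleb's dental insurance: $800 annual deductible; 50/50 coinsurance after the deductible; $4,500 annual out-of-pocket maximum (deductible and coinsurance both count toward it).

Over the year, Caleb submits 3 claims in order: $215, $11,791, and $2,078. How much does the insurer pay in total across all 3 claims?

$9,584

#1 ($215): all of it applies to the deductible. Patient owes $215 (running OOP $215). Plan pays $215 − $215 = $0.
#2 ($11,791): $585 to deductible, leaving $11,206; coinsurance $11,206 × 50% = $5,603. Claim cost before the cap: $585 + $5,603 = $6,188. That would push OOP to $6,403, over the $4,500 cap, so patient pays $4,500 − $215 = $4,285. Insurer: $11,791 − $4,285 = $7,506.
#3 ($2,078): deductible already satisfied, so patient's share is 50% × $2,078 = $1,039. OOP would hit $5,539 > $4,500, so the cap limits the patient to $4,500 − $4,500 = $0. Insurer: $2,078 − $0 = $2,078.
Insurer total: $0 + $7,506 + $2,078 = $9,584.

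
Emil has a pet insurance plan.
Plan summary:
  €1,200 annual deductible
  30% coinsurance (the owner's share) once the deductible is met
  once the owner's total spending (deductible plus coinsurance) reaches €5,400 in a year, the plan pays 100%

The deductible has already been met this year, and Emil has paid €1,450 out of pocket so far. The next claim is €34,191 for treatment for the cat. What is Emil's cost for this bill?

With the deductible met, the entire €34,191 is subject to coinsurance.
Owner's 30% share of €34,191 is €10,257.30.
Year-to-date out-of-pocket would reach €1,450 + €10,257.30 = €11,707.30, above the €5,400 maximum, so the owner pays only €5,400 − €1,450 = €3,950.

€3,950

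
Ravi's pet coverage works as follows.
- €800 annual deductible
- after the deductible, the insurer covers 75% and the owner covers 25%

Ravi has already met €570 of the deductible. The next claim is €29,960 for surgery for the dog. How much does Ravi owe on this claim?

Remaining deductible: €800 − €570 = €230.
The remaining €29,730 (= €29,960 − €230) moves to coinsurance.
25% of €29,730 = €7,432.50 falls to the owner.
So the owner owes €230 + €7,432.50 = €7,662.50.

€7,662.50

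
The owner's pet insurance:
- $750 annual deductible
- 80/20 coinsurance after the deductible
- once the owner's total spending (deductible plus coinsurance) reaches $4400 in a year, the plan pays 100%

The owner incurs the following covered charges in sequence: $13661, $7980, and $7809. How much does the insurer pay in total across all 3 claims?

#1 ($13661): $750 finishes the deductible; $12911 goes to coinsurance; owner's 20% is $2582.20. Owner owes $3332.20 (running OOP $3332.20). Insurer: $13661 − $3332.20 = $10328.80.
#2 ($7980): deductible met; 20% of $7980 = $1596. OOP would hit $4928.20 > $4400, so the cap limits the owner to $4400 − $3332.20 = $1067.80. Plan pays $7980 − $1067.80 = $6912.20.
#3 ($7809): 20% coinsurance on $7809 = $1561.80. Adding that to $4400 gives $5961.80, past the $4400 cap; owner pays only $4400 − $4400 = $0. Plan pays $7809 − $0 = $7809.
Insurer total = bills − owner's total = $29450 − $4400 = $25050.

$25050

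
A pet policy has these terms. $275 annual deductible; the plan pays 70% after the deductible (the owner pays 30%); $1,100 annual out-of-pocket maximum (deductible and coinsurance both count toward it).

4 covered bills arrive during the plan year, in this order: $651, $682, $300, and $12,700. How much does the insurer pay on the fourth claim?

$12,282.40

Bill 1, $651: deductible takes $275, $376 remains; coinsurance $376 × 30% = $112.80. Cost to owner: $387.80. OOP to date $387.80. Plan pays $651 − $387.80 = $263.20.
Bill 2, $682: deductible already satisfied, so owner's share is 30% × $682 = $204.60. Cost to owner: $204.60. OOP to date $592.40. Insurer: $682 − $204.60 = $477.40.
Bill 3, $300: 30% coinsurance on $300 = $90. Owner pays $90; OOP now $682.40. Insurer: $300 − $90 = $210.
Bill 4, $12,700: 30% coinsurance on $12,700 = $3,810. OOP would hit $4,492.40 > $1,100, so the cap limits the owner to $1,100 − $682.40 = $417.60. Plan pays $12,700 − $417.60 = $12,282.40.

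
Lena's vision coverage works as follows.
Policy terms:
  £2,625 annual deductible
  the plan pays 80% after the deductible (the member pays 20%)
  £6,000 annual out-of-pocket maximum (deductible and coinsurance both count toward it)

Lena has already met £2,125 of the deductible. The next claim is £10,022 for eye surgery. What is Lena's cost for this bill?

Deductible still to meet: £2,625 − £2,125 = £500.
After the £500 deductible portion, £10,022 − £500 = £9,522 is subject to coinsurance.
Member's 20% share of £9,522 is £1,904.40.
Member responsibility before any cap: £500 + £1,904.40 = £2,404.40.
Year-to-date out-of-pocket becomes £2,125 + £2,404.40 = £4,529.40, still under the £6,000 maximum, so no cap applies.

£2,404.40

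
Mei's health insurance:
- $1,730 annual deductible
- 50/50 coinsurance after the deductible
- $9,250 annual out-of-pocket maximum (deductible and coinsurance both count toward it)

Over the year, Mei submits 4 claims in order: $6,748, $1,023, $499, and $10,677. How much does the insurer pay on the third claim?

Claim 1 ($6,748): deductible takes $1,730, $5,018 remains; patient's 50% is $2,509. Patient owes $4,239 (running OOP $4,239). Plan pays $6,748 − $4,239 = $2,509.
Claim 2 ($1,023): 50% coinsurance on $1,023 = $511.50. Cost to patient: $511.50. OOP to date $4,750.50. Insurer: $1,023 − $511.50 = $511.50.
Claim 3 ($499): 50% coinsurance on $499 = $249.50. Cost to patient: $249.50. OOP to date $5,000. Plan pays $499 − $249.50 = $249.50.

$249.50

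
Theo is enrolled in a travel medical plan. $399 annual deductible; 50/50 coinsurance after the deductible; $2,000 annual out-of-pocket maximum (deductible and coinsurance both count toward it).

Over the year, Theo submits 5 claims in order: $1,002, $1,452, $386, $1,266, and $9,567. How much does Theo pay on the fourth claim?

$380.50

Claim 1 — $1,002: deductible takes $399, $603 remains; traveler's 50% is $301.50. Traveler owes $700.50 (running OOP $700.50).
Claim 2 — $1,452: deductible already satisfied, so traveler's share is 50% × $1,452 = $726. Traveler owes $726 (running OOP $1,426.50).
Claim 3 — $386: deductible met; 50% of $386 = $193. Cost to traveler: $193. OOP to date $1,619.50.
Claim 4 — $1,266: deductible met; 50% of $1,266 = $633. OOP would hit $2,252.50 > $2,000, so the cap limits the traveler to $2,000 − $1,619.50 = $380.50.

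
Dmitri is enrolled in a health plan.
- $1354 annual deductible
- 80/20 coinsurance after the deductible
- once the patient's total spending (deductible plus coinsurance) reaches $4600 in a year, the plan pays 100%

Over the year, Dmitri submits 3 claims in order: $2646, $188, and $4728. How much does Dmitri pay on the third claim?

Bill 1, $2646: $1354 finishes the deductible; $1292 goes to coinsurance; patient's 20% is $258.40. Cost to patient: $1612.40. OOP to date $1612.40.
Bill 2, $188: deductible already satisfied, so patient's share is 20% × $188 = $37.60. Patient owes $37.60 (running OOP $1650).
Bill 3, $4728: deductible met; 20% of $4728 = $945.60. Cost to patient: $945.60. OOP to date $2595.60.

$945.60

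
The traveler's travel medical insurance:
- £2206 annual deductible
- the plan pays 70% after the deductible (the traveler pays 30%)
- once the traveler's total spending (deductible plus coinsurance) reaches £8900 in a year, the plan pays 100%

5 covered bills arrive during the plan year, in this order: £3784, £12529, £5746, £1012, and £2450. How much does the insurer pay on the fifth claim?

£2015.50

Bill 1, £3784: £2206 to deductible, leaving £1578; 30% of £1578 = £473.40. Traveler pays £2679.40; OOP now £2679.40. Plan pays £3784 − £2679.40 = £1104.60.
Bill 2, £12529: deductible already satisfied, so traveler's share is 30% × £12529 = £3758.70. Cost to traveler: £3758.70. OOP to date £6438.10. Insurer: £12529 − £3758.70 = £8770.30.
Bill 3, £5746: deductible met; 30% of £5746 = £1723.80. Traveler owes £1723.80 (running OOP £8161.90). Plan pays £5746 − £1723.80 = £4022.20.
Bill 4, £1012: deductible already satisfied, so traveler's share is 30% × £1012 = £303.60. Cost to traveler: £303.60. OOP to date £8465.50. Plan pays £1012 − £303.60 = £708.40.
Bill 5, £2450: deductible met; 30% of £2450 = £735. OOP would hit £9200.50 > £8900, so the cap limits the traveler to £8900 − £8465.50 = £434.50. Insurer: £2450 − £434.50 = £2015.50.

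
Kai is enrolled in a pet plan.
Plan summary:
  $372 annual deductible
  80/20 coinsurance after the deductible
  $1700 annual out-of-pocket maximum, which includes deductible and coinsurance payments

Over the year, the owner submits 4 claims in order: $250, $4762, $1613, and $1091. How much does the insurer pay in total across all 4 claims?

Bill 1, $250: all of it applies to the deductible. Owner owes $250 (running OOP $250). Insurer: $250 − $250 = $0.
Bill 2, $4762: $122 to deductible, leaving $4640; coinsurance $4640 × 20% = $928. Owner owes $1050 (running OOP $1300). Plan pays $4762 − $1050 = $3712.
Bill 3, $1613: deductible already satisfied, so owner's share is 20% × $1613 = $322.60. Cost to owner: $322.60. OOP to date $1622.60. Insurer: $1613 − $322.60 = $1290.40.
Bill 4, $1091: deductible met; 20% of $1091 = $218.20. OOP would hit $1840.80 > $1700, so the cap limits the owner to $1700 − $1622.60 = $77.40. Plan pays $1091 − $77.40 = $1013.60.
Insurer total: $0 + $3712 + $1290.40 + $1013.60 = $6016.

$6016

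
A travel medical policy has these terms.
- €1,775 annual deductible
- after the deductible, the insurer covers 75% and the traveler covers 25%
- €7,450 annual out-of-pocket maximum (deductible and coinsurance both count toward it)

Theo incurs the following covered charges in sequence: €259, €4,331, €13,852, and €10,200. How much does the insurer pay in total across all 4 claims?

€21,192

Claim 1 — €259: fully absorbed by the deductible. Traveler owes €259 (running OOP €259). Plan pays €259 − €259 = €0.
Claim 2 — €4,331: €1,516 to deductible, leaving €2,815; 25% of €2,815 = €703.75. Traveler pays €2,219.75; OOP now €2,478.75. Plan pays €4,331 − €2,219.75 = €2,111.25.
Claim 3 — €13,852: 25% coinsurance on €13,852 = €3,463. Traveler owes €3,463 (running OOP €5,941.75). Plan pays €13,852 − €3,463 = €10,389.
Claim 4 — €10,200: deductible already satisfied, so traveler's share is 25% × €10,200 = €2,550. That would push OOP to €8,491.75, over the €7,450 cap, so traveler pays €7,450 − €5,941.75 = €1,508.25. Insurer: €10,200 − €1,508.25 = €8,691.75.
Insurer total: €0 + €2,111.25 + €10,389 + €8,691.75 = €21,192.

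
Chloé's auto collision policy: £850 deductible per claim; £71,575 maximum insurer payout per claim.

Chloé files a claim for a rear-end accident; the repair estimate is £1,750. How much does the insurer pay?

£900

Subtract the deductible: £1,750 − £850 = £900.
£900 ≤ £71,575, so the limit doesn't bind; insurer pays £900.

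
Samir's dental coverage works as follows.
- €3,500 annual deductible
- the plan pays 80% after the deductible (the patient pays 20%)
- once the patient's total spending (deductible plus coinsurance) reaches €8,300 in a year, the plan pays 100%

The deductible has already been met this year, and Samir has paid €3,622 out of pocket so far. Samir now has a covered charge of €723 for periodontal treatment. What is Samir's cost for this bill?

With the deductible met, the entire €723 is subject to coinsurance.
20% of €723 = €144.60 falls to the patient.
Year-to-date out-of-pocket becomes €3,622 + €144.60 = €3,766.60, still under the €8,300 maximum, so no cap applies.

€144.60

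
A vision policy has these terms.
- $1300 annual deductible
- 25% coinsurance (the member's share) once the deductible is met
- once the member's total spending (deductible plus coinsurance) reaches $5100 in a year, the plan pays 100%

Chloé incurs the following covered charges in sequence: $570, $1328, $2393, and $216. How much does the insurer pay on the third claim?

$1794.75

#1 ($570): entire amount goes to the deductible. Cost to member: $570. OOP to date $570. Insurer: $570 − $570 = $0.
#2 ($1328): $730 finishes the deductible; $598 goes to coinsurance; 25% of $598 = $149.50. Cost to member: $879.50. OOP to date $1449.50. Plan pays $1328 − $879.50 = $448.50.
#3 ($2393): 25% coinsurance on $2393 = $598.25. Cost to member: $598.25. OOP to date $2047.75. Insurer: $2393 − $598.25 = $1794.75.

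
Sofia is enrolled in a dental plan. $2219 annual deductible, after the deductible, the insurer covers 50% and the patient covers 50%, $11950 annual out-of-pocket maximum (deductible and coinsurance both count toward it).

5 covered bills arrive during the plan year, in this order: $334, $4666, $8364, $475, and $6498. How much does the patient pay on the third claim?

$4182

Bill 1, $334: entire amount goes to the deductible. Patient owes $334 (running OOP $334).
Bill 2, $4666: $1885 finishes the deductible; $2781 goes to coinsurance; 50% of $2781 = $1390.50. Patient owes $3275.50 (running OOP $3609.50).
Bill 3, $8364: deductible met; 50% of $8364 = $4182. Patient owes $4182 (running OOP $7791.50).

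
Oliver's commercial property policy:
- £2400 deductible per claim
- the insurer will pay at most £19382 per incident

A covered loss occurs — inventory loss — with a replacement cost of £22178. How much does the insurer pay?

Less the £2400 deductible: £22178 − £2400 = £19778.
£19778 exceeds the £19382 limit, so the insurer pays the limit: £19382.

£19382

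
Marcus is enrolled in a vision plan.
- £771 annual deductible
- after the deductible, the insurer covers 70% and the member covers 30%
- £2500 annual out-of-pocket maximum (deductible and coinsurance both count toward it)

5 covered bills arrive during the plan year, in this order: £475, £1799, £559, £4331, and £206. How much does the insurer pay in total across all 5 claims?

£4870

Claim 1 (£475): all of it applies to the deductible. Member owes £475 (running OOP £475). Insurer: £475 − £475 = £0.
Claim 2 (£1799): deductible takes £296, £1503 remains; member's 30% is £450.90. Cost to member: £746.90. OOP to date £1221.90. Plan pays £1799 − £746.90 = £1052.10.
Claim 3 (£559): deductible met; 30% of £559 = £167.70. Member owes £167.70 (running OOP £1389.60). Insurer: £559 − £167.70 = £391.30.
Claim 4 (£4331): deductible already satisfied, so member's share is 30% × £4331 = £1299.30. That would push OOP to £2688.90, over the £2500 cap, so member pays £2500 − £1389.60 = £1110.40. Insurer: £4331 − £1110.40 = £3220.60.
Claim 5 (£206): deductible already satisfied, so member's share is 30% × £206 = £61.80. Adding that to £2500 gives £2561.80, past the £2500 cap; member pays only £2500 − £2500 = £0. Plan pays £206 − £0 = £206.
Insurer total: £0 + £1052.10 + £391.30 + £3220.60 + £206 = £4870.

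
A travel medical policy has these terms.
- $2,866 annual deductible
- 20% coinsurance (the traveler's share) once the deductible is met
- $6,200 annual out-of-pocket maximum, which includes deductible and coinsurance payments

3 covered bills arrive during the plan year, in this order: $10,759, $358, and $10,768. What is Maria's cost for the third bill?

$1,683.80

Claim 1 ($10,759): $2,866 finishes the deductible; $7,893 goes to coinsurance; traveler's 20% is $1,578.60. Traveler pays $4,444.60; OOP now $4,444.60.
Claim 2 ($358): deductible already satisfied, so traveler's share is 20% × $358 = $71.60. Traveler owes $71.60 (running OOP $4,516.20).
Claim 3 ($10,768): deductible met; 20% of $10,768 = $2,153.60. That would push OOP to $6,669.80, over the $6,200 cap, so traveler pays $6,200 − $4,516.20 = $1,683.80.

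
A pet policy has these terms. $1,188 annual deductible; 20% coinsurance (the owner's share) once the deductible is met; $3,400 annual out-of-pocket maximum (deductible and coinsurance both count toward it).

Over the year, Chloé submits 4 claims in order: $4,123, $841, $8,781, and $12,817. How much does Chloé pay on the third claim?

Claim 1 ($4,123): deductible takes $1,188, $2,935 remains; owner's 20% is $587. Cost to owner: $1,775. OOP to date $1,775.
Claim 2 ($841): 20% coinsurance on $841 = $168.20. Owner pays $168.20; OOP now $1,943.20.
Claim 3 ($8,781): deductible met; 20% of $8,781 = $1,756.20. Adding that to $1,943.20 gives $3,699.40, past the $3,400 cap; owner pays only $3,400 − $1,943.20 = $1,456.80.

$1,456.80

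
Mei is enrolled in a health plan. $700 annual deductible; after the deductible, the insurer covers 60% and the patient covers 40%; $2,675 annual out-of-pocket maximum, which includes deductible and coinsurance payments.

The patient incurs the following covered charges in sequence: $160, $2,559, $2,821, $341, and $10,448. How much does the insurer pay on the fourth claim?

Bill 1, $160: all of it applies to the deductible. Patient owes $160 (running OOP $160). Insurer: $160 − $160 = $0.
Bill 2, $2,559: deductible takes $540, $2,019 remains; 40% of $2,019 = $807.60. Cost to patient: $1,347.60. OOP to date $1,507.60. Plan pays $2,559 − $1,347.60 = $1,211.40.
Bill 3, $2,821: 40% coinsurance on $2,821 = $1,128.40. Patient pays $1,128.40; OOP now $2,636. Insurer: $2,821 − $1,128.40 = $1,692.60.
Bill 4, $341: deductible already satisfied, so patient's share is 40% × $341 = $136.40. Adding that to $2,636 gives $2,772.40, past the $2,675 cap; patient pays only $2,675 − $2,636 = $39. Insurer: $341 − $39 = $302.

$302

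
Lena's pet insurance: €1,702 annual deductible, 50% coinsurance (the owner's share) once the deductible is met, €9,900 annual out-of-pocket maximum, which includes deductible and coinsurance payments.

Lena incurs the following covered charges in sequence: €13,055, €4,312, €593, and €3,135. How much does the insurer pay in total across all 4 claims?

€11,195

Claim 1 — €13,055: deductible takes €1,702, €11,353 remains; owner's 50% is €5,676.50. Cost to owner: €7,378.50. OOP to date €7,378.50. Insurer: €13,055 − €7,378.50 = €5,676.50.
Claim 2 — €4,312: deductible already satisfied, so owner's share is 50% × €4,312 = €2,156. Owner pays €2,156; OOP now €9,534.50. Plan pays €4,312 − €2,156 = €2,156.
Claim 3 — €593: 50% coinsurance on €593 = €296.50. Cost to owner: €296.50. OOP to date €9,831. Plan pays €593 − €296.50 = €296.50.
Claim 4 — €3,135: deductible already satisfied, so owner's share is 50% × €3,135 = €1,567.50. That would push OOP to €11,398.50, over the €9,900 cap, so owner pays €9,900 − €9,831 = €69. Plan pays €3,135 − €69 = €3,066.
Insurer total = bills − owner's total = €21,095 − €9,900 = €11,195.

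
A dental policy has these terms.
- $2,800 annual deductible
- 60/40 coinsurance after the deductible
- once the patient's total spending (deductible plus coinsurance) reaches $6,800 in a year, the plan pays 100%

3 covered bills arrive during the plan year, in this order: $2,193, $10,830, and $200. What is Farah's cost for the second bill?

$4,607

Claim 1 — $2,193: fully absorbed by the deductible. Cost to patient: $2,193. OOP to date $2,193.
Claim 2 — $10,830: $607 finishes the deductible; $10,223 goes to coinsurance; coinsurance $10,223 × 40% = $4,089.20. Claim cost before the cap: $607 + $4,089.20 = $4,696.20. OOP would hit $6,889.20 > $6,800, so the cap limits the patient to $6,800 − $2,193 = $4,607.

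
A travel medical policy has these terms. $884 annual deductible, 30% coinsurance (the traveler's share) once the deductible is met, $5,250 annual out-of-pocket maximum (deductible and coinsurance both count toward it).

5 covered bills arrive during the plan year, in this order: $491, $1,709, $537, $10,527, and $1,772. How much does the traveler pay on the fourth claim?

Bill 1, $491: all of it applies to the deductible. Cost to traveler: $491. OOP to date $491.
Bill 2, $1,709: $393 to deductible, leaving $1,316; 30% of $1,316 = $394.80. Traveler owes $787.80 (running OOP $1,278.80).
Bill 3, $537: deductible met; 30% of $537 = $161.10. Cost to traveler: $161.10. OOP to date $1,439.90.
Bill 4, $10,527: 30% coinsurance on $10,527 = $3,158.10. Traveler pays $3,158.10; OOP now $4,598.

$3,158.10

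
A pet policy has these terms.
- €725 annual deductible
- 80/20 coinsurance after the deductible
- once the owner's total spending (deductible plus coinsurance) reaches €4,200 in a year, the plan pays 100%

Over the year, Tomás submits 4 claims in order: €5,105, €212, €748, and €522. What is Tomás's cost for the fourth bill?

€104.40

Claim 1 (€5,105): deductible takes €725, €4,380 remains; 20% of €4,380 = €876. Owner pays €1,601; OOP now €1,601.
Claim 2 (€212): deductible met; 20% of €212 = €42.40. Cost to owner: €42.40. OOP to date €1,643.40.
Claim 3 (€748): deductible already satisfied, so owner's share is 20% × €748 = €149.60. Owner pays €149.60; OOP now €1,793.
Claim 4 (€522): deductible met; 20% of €522 = €104.40. Owner owes €104.40 (running OOP €1,897.40).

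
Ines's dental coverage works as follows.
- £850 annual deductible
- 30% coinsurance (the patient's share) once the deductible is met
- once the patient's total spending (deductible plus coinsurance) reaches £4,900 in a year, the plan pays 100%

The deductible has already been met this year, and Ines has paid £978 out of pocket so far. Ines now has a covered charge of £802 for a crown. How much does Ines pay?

The deductible is already satisfied, so the full bill goes to coinsurance.
Patient's 30% share of £802 is £240.60.
Total out-of-pocket so far would be £978 + £240.60 = £1,218.60, below the £4,900 cap — no reduction.

£240.60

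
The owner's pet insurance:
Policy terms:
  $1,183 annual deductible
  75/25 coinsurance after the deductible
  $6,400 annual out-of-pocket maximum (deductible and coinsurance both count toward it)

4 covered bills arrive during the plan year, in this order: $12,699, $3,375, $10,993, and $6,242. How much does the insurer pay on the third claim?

#1 ($12,699): deductible takes $1,183, $11,516 remains; owner's 25% is $2,879. Owner owes $4,062 (running OOP $4,062). Insurer: $12,699 − $4,062 = $8,637.
#2 ($3,375): deductible already satisfied, so owner's share is 25% × $3,375 = $843.75. Owner pays $843.75; OOP now $4,905.75. Plan pays $3,375 − $843.75 = $2,531.25.
#3 ($10,993): deductible met; 25% of $10,993 = $2,748.25. Adding that to $4,905.75 gives $7,654, past the $6,400 cap; owner pays only $6,400 − $4,905.75 = $1,494.25. Insurer: $10,993 − $1,494.25 = $9,498.75.

$9,498.75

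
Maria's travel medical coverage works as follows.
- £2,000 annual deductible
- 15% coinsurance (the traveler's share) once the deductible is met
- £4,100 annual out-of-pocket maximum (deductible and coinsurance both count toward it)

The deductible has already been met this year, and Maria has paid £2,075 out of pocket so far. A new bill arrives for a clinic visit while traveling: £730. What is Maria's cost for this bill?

The deductible is already satisfied, so the full bill goes to coinsurance.
15% of £730 = £109.50 falls to the traveler.
Cumulative spending £2,075 + £109.50 = £2,184.50 stays under the £4,100 maximum.

£109.50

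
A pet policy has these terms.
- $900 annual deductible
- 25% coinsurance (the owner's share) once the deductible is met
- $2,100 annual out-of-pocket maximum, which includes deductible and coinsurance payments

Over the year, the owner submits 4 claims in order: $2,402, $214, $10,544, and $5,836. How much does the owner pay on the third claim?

Bill 1, $2,402: $900 finishes the deductible; $1,502 goes to coinsurance; coinsurance $1,502 × 25% = $375.50. Cost to owner: $1,275.50. OOP to date $1,275.50.
Bill 2, $214: deductible already satisfied, so owner's share is 25% × $214 = $53.50. Cost to owner: $53.50. OOP to date $1,329.
Bill 3, $10,544: deductible met; 25% of $10,544 = $2,636. Adding that to $1,329 gives $3,965, past the $2,100 cap; owner pays only $2,100 − $1,329 = $771.

$771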